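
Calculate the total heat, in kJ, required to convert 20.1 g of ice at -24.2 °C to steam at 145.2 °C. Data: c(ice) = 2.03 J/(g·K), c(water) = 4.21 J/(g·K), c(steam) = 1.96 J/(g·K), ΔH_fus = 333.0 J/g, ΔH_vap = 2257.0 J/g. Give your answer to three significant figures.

q = 63.3 kJ

q1 (heat ice -24.2→0.0 °C): 20.1 × 2.03 × 24.2 = 987 J
q2 (melt at 0 °C): 20.1 × 333.0 = 6693 J
q3 (heat water 0.0→100.0 °C): 20.1 × 4.21 × 100.0 = 8462 J
q4 (vaporize at 100 °C): 20.1 × 2257.0 = 45366 J
q5 (heat steam 100.0→145.2 °C): 20.1 × 1.96 × 45.2 = 1781 J
Total: 987 + 6693 + 8462 + 45366 + 1781 = 63289 J = 63.3 kJ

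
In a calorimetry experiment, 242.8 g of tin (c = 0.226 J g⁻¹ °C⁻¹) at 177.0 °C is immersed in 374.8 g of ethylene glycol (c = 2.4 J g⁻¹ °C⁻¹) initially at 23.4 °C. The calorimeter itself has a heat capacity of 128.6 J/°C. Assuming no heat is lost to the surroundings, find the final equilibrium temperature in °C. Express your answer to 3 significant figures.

Heat lost by tin = heat gained by ethylene glycol + calorimeter.
(242.8)(0.226)(177.0 − T) = [(374.8)(2.4) + 128.6](T − 23.4)
54.8728 (177.0 − T) = 1028.12 (T − 23.4)
9712.5 − 54.8728 T = 1028.12 T − 24058
33770.5 = 1082.9928 T
T = 31.18 °C

T_f = 31.2 °C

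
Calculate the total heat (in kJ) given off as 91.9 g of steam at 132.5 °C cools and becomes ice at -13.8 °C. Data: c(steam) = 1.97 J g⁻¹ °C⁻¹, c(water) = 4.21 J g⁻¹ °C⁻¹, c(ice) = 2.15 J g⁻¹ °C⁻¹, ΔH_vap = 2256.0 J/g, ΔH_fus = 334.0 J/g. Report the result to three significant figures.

q1 (cool steam 132.5→100 °C): 91.9 × 1.97 × 32.5 = 5884 J
q2 (condense at 100 °C): 91.9 × 2256.0 = 207326 J
q3 (cool water 100→0 °C): 91.9 × 4.21 × 100.0 = 38690 J
q4 (freeze at 0 °C): 91.9 × 334.0 = 30695 J
q5 (cool ice 0→-13.8 °C): 91.9 × 2.15 × 13.8 = 2727 J
Total: 5884 + 207326 + 38690 + 30695 + 2727 = 285322 J = 285 kJ

q = 285 kJ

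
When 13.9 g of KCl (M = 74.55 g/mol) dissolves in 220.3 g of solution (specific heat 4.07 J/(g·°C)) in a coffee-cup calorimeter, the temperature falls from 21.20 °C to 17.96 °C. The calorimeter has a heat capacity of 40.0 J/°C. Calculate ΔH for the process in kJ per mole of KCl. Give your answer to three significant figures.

ΔH = 16.3 kJ/mol

|ΔT| = |17.96 − 21.20| = 3.24 °C
|q_surr| = (220.3 × 4.07 + 40.0) × 3.24 = 936.621 × 3.24 = 3035 J
n(KCl) = 13.9 / 74.55 = 0.1865 mol
Temperature fell, so q_rxn = +|q_surr| = 3.035 kJ
ΔH = q_rxn / n = 16.27 kJ/mol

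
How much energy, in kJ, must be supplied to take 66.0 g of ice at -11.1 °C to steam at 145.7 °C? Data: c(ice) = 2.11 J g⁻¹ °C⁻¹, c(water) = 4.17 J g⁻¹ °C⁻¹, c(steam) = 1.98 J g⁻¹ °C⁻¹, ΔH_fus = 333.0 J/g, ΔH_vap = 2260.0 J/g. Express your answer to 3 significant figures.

q = 206 kJ

q1 (heat ice -11.1→0.0 °C): 66.0 × 2.11 × 11.1 = 1546 J
q2 (melt at 0 °C): 66.0 × 333.0 = 21978 J
q3 (heat water 0.0→100.0 °C): 66.0 × 4.17 × 100.0 = 27522 J
q4 (vaporize at 100 °C): 66.0 × 2260.0 = 149160 J
q5 (heat steam 100.0→145.7 °C): 66.0 × 1.98 × 45.7 = 5972 J
Total: 1546 + 21978 + 27522 + 149160 + 5972 = 206178 J = 206 kJ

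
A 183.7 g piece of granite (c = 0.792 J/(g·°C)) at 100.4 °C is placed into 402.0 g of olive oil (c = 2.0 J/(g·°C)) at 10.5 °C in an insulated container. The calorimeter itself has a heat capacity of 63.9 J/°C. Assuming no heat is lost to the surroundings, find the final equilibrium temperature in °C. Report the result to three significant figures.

Heat lost by granite = heat gained by olive oil + calorimeter.
(183.7)(0.792)(100.4 − T) = [(402.0)(2.0) + 63.9](T − 10.5)
145.4904 (100.4 − T) = 867.9 (T − 10.5)
14607 − 145.4904 T = 867.9 T − 9113.0
23720.0 = 1013.3904 T
T = 23.41 °C

T_f = 23.4 °C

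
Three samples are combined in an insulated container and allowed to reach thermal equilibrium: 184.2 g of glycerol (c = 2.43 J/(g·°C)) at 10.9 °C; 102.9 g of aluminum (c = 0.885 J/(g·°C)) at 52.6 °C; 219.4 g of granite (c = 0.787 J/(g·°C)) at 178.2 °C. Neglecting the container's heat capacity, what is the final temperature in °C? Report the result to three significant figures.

T_f = 56.8 °C

Σ mᵢcᵢ(T − Tᵢ) = 0  ⇒  T = Σ mᵢcᵢTᵢ / Σ mᵢcᵢ
Σ mᵢcᵢ = 184.2×2.43 + 102.9×0.885 + 219.4×0.787 = 711.3403
Σ mᵢcᵢTᵢ = 447.606×10.9 + 91.0665×52.6 + 172.6678×178.2 = 40438
T = 40438 / 711.3403 = 56.848 °C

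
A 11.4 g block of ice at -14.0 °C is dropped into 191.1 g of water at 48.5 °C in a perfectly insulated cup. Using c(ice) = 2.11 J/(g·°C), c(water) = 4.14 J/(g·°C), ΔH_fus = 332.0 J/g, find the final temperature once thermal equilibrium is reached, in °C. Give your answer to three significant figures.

T_f = 40.9 °C

Heat to bring ice to 0 °C and melt it: q₁ = 11.4×2.11×14.0 + 11.4×332.0 = 4121.6 J
Heat the water can supply cooling to 0 °C: 191.1×4.14×48.5 = 38371.0 J > q₁, so all ice melts.
Energy balance: 191.1×4.14×(48.5 − T) = 4121.6 + 11.4×4.14×(T − 0)
791.154(48.5 − T) = 4121.6 + 47.196 T
38371.0 − 4121.6 = 838.350 T
T = 34249.4 / 838.350 = 40.85 °C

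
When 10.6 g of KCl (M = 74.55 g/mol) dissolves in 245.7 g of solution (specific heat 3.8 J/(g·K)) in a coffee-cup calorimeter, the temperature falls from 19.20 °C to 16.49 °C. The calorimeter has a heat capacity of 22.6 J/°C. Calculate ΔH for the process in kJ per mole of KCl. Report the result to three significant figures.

ΔH = 18.2 kJ/mol

|ΔT| = |16.49 − 19.20| = 2.71 °C
|q_surr| = (245.7 × 3.8 + 22.6) × 2.71 = 956.26 × 2.71 = 2591 J
n(KCl) = 10.6 / 74.55 = 0.1422 mol
Temperature fell, so q_rxn = +|q_surr| = 2.591 kJ
ΔH = q_rxn / n = 18.22 kJ/mol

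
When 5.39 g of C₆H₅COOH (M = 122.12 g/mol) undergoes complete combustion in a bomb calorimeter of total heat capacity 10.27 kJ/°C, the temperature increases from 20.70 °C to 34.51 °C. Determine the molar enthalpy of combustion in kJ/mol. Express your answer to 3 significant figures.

ΔT = 34.51 − 20.70 = 13.81 °C
q_cal = C_cal × ΔT = 10.27 × 13.81 = 141.8287 kJ
n = 5.39 / 122.12 = 0.04414 mol
q_rxn = −q_cal = -141.8287 kJ
ΔH = -141.8287 / 0.04414 = -3213 kJ/mol

ΔH = -3210 kJ/mol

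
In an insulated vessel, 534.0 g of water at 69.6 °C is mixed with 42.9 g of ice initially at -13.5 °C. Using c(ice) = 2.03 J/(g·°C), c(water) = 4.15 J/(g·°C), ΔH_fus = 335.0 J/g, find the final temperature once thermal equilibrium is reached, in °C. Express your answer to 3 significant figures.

T_f = 57.9 °C

Heat to bring ice to 0 °C and melt it: q₁ = 42.9×2.03×13.5 + 42.9×335.0 = 15547 J
Heat the water can supply cooling to 0 °C: 534.0×4.15×69.6 = 154241 J > q₁, so all ice melts.
Energy balance: 534.0×4.15×(69.6 − T) = 15547 + 42.9×4.15×(T − 0)
2216.1(69.6 − T) = 15547 + 178.035 T
154241 − 15547 = 2394.135 T
T = 138694 / 2394.135 = 57.93 °C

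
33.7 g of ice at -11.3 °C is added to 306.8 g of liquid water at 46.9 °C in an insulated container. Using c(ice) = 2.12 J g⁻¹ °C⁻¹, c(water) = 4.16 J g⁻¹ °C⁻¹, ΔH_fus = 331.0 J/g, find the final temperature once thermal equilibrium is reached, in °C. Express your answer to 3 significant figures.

Heat to bring ice to 0 °C and melt it: q₁ = 33.7×2.12×11.3 + 33.7×331.0 = 11962 J
Heat the water can supply cooling to 0 °C: 306.8×4.16×46.9 = 59857.9 J > q₁, so all ice melts.
Energy balance: 306.8×4.16×(46.9 − T) = 11962 + 33.7×4.16×(T − 0)
1276.288(46.9 − T) = 11962 + 140.192 T
59857.9 − 11962 = 1416.480 T
T = 47895.9 / 1416.480 = 33.81 °C

T_f = 33.8 °C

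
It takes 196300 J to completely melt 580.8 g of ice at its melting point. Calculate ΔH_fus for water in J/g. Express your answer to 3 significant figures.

ΔH_fus = 338 J/g

ΔH_fus = q / m = 196300 / 580.8 = 338 J/g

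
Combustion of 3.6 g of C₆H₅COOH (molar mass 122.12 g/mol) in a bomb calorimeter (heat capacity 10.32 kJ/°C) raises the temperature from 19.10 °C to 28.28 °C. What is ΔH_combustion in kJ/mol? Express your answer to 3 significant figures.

ΔH = -3210 kJ/mol

ΔT = 28.28 − 19.10 = 9.18 °C
q_cal = C_cal × ΔT = 10.32 × 9.18 = 94.7376 kJ
n = 3.6 / 122.12 = 0.02948 mol
q_rxn = −q_cal = -94.7376 kJ
ΔH = -94.7376 / 0.02948 = -3214 kJ/mol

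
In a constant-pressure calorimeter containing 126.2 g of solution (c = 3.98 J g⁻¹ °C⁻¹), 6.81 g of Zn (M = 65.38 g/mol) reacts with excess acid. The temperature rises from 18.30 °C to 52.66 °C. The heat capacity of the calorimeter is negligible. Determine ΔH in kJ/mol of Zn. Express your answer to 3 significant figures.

|ΔT| = |52.66 − 18.30| = 34.36 °C
|q_surr| = (126.2 × 3.98) × 34.36 = 502.276 × 34.36 = 17260 J
n(Zn) = 6.81 / 65.38 = 0.1042 mol
Temperature rose, so q_rxn = −|q_surr| = -17.26 kJ
ΔH = q_rxn / n = -165.6 kJ/mol

ΔH = -166 kJ/mol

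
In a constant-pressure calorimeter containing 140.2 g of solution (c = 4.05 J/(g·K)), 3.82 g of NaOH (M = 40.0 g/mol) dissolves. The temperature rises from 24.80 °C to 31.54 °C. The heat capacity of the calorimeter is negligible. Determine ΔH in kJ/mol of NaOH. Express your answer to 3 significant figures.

ΔH = -40.1 kJ/mol

|ΔT| = |31.54 − 24.80| = 6.74 °C
|q_surr| = (140.2 × 4.05) × 6.74 = 567.81 × 6.74 = 3827 J
n(NaOH) = 3.82 / 40.0 = 0.09550 mol
Temperature rose, so q_rxn = −|q_surr| = -3.827 kJ
ΔH = q_rxn / n = -40.07 kJ/mol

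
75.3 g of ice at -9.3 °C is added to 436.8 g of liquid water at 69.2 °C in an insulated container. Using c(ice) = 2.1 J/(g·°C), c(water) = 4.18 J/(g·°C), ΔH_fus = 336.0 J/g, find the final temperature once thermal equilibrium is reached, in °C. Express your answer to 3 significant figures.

T_f = 46.5 °C

Heat to bring ice to 0 °C and melt it: q₁ = 75.3×2.1×9.3 + 75.3×336.0 = 26771 J
Heat the water can supply cooling to 0 °C: 436.8×4.18×69.2 = 126347 J > q₁, so all ice melts.
Energy balance: 436.8×4.18×(69.2 − T) = 26771 + 75.3×4.18×(T − 0)
1825.824(69.2 − T) = 26771 + 314.754 T
126347 − 26771 = 2140.578 T
T = 99576 / 2140.578 = 46.52 °C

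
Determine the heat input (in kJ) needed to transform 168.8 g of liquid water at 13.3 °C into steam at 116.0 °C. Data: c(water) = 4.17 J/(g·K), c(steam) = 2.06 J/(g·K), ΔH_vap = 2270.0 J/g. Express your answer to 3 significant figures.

q = 450 kJ

q1 (heat water 13.3→100.0 °C): 168.8 × 4.17 × 86.7 = 61028 J
q2 (vaporize at 100 °C): 168.8 × 2270.0 = 383176 J
q3 (heat steam 100.0→116.0 °C): 168.8 × 2.06 × 16.0 = 5564 J
Total: 61028 + 383176 + 5564 = 449768 J = 450 kJ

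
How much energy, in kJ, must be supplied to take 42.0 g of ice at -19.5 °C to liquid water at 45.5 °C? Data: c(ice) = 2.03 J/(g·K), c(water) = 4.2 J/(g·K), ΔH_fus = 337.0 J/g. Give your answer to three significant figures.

q = 23.8 kJ

q1 (heat ice -19.5→0.0 °C): 42.0 × 2.03 × 19.5 = 1663 J
q2 (melt at 0 °C): 42.0 × 337.0 = 14154 J
q3 (heat water 0.0→45.5 °C): 42.0 × 4.2 × 45.5 = 8026 J
Total: 1663 + 14154 + 8026 = 23843 J = 23.8 kJ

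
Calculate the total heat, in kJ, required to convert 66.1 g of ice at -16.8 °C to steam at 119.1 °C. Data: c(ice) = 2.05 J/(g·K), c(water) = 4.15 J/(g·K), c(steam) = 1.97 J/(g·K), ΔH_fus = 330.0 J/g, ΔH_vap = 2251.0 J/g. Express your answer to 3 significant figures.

q1 (heat ice -16.8→0.0 °C): 66.1 × 2.05 × 16.8 = 2276 J
q2 (melt at 0 °C): 66.1 × 330.0 = 21813 J
q3 (heat water 0.0→100.0 °C): 66.1 × 4.15 × 100.0 = 27432 J
q4 (vaporize at 100 °C): 66.1 × 2251.0 = 148791 J
q5 (heat steam 100.0→119.1 °C): 66.1 × 1.97 × 19.1 = 2487 J
Total: 2276 + 21813 + 27432 + 148791 + 2487 = 202799 J = 203 kJ

q = 203 kJ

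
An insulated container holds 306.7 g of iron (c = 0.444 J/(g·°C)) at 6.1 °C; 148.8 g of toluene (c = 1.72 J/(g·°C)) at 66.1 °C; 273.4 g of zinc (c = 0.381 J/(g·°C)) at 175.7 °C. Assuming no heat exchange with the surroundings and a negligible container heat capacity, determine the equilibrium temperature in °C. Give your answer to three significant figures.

Σ mᵢcᵢ(T − Tᵢ) = 0  ⇒  T = Σ mᵢcᵢTᵢ / Σ mᵢcᵢ
Σ mᵢcᵢ = 306.7×0.444 + 148.8×1.72 + 273.4×0.381 = 496.2762
Σ mᵢcᵢTᵢ = 136.1748×6.1 + 255.936×66.1 + 104.1654×175.7 = 36050
T = 36050 / 496.2762 = 72.64 °C

T_f = 72.6 °C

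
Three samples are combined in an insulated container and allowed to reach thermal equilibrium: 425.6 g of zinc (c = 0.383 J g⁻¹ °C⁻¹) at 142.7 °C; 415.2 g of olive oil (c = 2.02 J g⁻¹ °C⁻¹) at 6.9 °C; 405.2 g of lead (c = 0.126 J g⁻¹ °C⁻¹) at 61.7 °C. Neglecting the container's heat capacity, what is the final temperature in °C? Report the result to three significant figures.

T_f = 30.6 °C

Σ mᵢcᵢ(T − Tᵢ) = 0  ⇒  T = Σ mᵢcᵢTᵢ / Σ mᵢcᵢ
Σ mᵢcᵢ = 425.6×0.383 + 415.2×2.02 + 405.2×0.126 = 1052.7640
Σ mᵢcᵢTᵢ = 163.0048×142.7 + 838.704×6.9 + 51.0552×61.7 = 32198
T = 32198 / 1052.7640 = 30.58 °C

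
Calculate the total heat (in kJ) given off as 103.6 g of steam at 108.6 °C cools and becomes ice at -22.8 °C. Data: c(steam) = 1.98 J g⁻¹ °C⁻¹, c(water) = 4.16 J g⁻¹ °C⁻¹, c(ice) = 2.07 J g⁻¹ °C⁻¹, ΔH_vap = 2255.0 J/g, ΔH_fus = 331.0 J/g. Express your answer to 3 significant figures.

q1 (cool steam 108.6→100 °C): 103.6 × 1.98 × 8.6 = 1764 J
q2 (condense at 100 °C): 103.6 × 2255.0 = 233618 J
q3 (cool water 100→0 °C): 103.6 × 4.16 × 100.0 = 43098 J
q4 (freeze at 0 °C): 103.6 × 331.0 = 34292 J
q5 (cool ice 0→-22.8 °C): 103.6 × 2.07 × 22.8 = 4890 J
Total: 1764 + 233618 + 43098 + 34292 + 4890 = 317662 J = 318 kJ

q = 318 kJ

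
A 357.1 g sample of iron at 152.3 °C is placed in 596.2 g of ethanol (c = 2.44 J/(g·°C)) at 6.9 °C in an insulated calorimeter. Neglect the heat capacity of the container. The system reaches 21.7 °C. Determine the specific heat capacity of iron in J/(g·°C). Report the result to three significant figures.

q_gained = (596.2 × 2.44) × (21.7 − 6.9) = 21530 J
q_lost = 357.1 × c × (152.3 − 21.7) = 46637.26 c
Set equal: c = 21530 / 46637.26 = 0.462 J/(g·°C)

c = 0.462 J/(g·°C)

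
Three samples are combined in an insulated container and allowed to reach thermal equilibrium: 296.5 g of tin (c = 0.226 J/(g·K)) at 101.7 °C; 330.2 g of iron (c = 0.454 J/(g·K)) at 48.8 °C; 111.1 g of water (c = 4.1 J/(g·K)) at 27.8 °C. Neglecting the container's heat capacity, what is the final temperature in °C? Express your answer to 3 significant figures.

Σ mᵢcᵢ(T − Tᵢ) = 0  ⇒  T = Σ mᵢcᵢTᵢ / Σ mᵢcᵢ
Σ mᵢcᵢ = 296.5×0.226 + 330.2×0.454 + 111.1×4.1 = 672.4298
Σ mᵢcᵢTᵢ = 67.009×101.7 + 149.9108×48.8 + 455.51×27.8 = 26794
T = 26794 / 672.4298 = 39.847 °C

T_f = 39.8 °C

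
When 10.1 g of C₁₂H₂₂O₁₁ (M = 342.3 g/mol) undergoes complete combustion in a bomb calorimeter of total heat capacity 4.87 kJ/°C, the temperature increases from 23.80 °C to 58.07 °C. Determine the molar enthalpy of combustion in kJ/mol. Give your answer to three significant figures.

ΔT = 58.07 − 23.80 = 34.27 °C
q_cal = C_cal × ΔT = 4.87 × 34.27 = 166.8949 kJ
n = 10.1 / 342.3 = 0.02951 mol
q_rxn = −q_cal = -166.8949 kJ
ΔH = -166.8949 / 0.02951 = -5656 kJ/mol

ΔH = -5660 kJ/mol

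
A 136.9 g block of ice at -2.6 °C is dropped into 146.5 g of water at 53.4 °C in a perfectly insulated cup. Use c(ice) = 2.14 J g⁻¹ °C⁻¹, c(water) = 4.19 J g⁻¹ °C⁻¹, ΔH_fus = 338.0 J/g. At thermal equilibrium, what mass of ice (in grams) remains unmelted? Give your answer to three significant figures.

Heat to warm all ice to 0 °C: 136.9×2.14×2.6 = 761.71 J
Heat released by water cooling to 0 °C: 146.5×4.19×53.4 = 32779 J
32779 J < 761.71 + 136.9×338.0 = 47033.91 J, so not all ice melts; final T = 0 °C.
Heat left for melting: 32779 − 761.71 = 32017.29 J
Mass melted = 32017.29 / 338.0 = 94.73 g
Ice remaining = 136.9 − 94.73 = 42.17 g

m_ice remaining = 42.2 g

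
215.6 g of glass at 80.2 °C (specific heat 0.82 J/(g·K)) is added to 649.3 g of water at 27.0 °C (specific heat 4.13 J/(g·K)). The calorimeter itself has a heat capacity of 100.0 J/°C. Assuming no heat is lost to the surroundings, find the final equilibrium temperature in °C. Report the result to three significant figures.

Heat lost by glass = heat gained by water + calorimeter.
(215.6)(0.82)(80.2 − T) = [(649.3)(4.13) + 100.0](T − 27.0)
176.792 (80.2 − T) = 2781.609 (T − 27.0)
14179 − 176.792 T = 2781.609 T − 75103
89282 = 2958.401 T
T = 30.18 °C

T_f = 30.2 °C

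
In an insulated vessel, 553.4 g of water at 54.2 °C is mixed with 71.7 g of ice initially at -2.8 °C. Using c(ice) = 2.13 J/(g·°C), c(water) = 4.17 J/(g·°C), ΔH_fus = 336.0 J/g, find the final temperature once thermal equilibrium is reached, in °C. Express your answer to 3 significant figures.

Heat to bring ice to 0 °C and melt it: q₁ = 71.7×2.13×2.8 + 71.7×336.0 = 24519 J
Heat the water can supply cooling to 0 °C: 553.4×4.17×54.2 = 125076 J > q₁, so all ice melts.
Energy balance: 553.4×4.17×(54.2 − T) = 24519 + 71.7×4.17×(T − 0)
2307.678(54.2 − T) = 24519 + 298.989 T
125076 − 24519 = 2606.667 T
T = 100557 / 2606.667 = 38.58 °C

T_f = 38.6 °C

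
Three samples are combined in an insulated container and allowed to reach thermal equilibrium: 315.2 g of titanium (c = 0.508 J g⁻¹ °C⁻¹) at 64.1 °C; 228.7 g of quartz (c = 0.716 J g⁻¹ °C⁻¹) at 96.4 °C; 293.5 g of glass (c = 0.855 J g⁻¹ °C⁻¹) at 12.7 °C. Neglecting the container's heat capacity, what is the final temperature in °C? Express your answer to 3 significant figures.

Σ mᵢcᵢ(T − Tᵢ) = 0  ⇒  T = Σ mᵢcᵢTᵢ / Σ mᵢcᵢ
Σ mᵢcᵢ = 315.2×0.508 + 228.7×0.716 + 293.5×0.855 = 574.8133
Σ mᵢcᵢTᵢ = 160.1216×64.1 + 163.7492×96.4 + 250.9425×12.7 = 29236
T = 29236 / 574.8133 = 50.86 °C

T_f = 50.9 °C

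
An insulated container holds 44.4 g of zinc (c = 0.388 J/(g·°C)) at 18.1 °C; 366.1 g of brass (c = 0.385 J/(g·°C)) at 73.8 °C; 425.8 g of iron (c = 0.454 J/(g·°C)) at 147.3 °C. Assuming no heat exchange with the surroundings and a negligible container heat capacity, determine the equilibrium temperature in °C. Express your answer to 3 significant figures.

Σ mᵢcᵢ(T − Tᵢ) = 0  ⇒  T = Σ mᵢcᵢTᵢ / Σ mᵢcᵢ
Σ mᵢcᵢ = 44.4×0.388 + 366.1×0.385 + 425.8×0.454 = 351.4889
Σ mᵢcᵢTᵢ = 17.2272×18.1 + 140.9485×73.8 + 193.3132×147.3 = 39189
T = 39189 / 351.4889 = 111.49 °C

T_f = 111 °C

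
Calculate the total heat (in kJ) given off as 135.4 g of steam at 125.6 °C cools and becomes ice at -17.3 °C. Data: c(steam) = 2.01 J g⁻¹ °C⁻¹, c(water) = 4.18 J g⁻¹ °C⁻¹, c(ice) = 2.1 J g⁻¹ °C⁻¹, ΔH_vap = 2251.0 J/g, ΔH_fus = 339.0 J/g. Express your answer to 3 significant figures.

q1 (cool steam 125.6→100 °C): 135.4 × 2.01 × 25.6 = 6967 J
q2 (condense at 100 °C): 135.4 × 2251.0 = 304785 J
q3 (cool water 100→0 °C): 135.4 × 4.18 × 100.0 = 56597 J
q4 (freeze at 0 °C): 135.4 × 339.0 = 45901 J
q5 (cool ice 0→-17.3 °C): 135.4 × 2.1 × 17.3 = 4919 J
Total: 6967 + 304785 + 56597 + 45901 + 4919 = 419169 J = 419 kJ

q = 419 kJ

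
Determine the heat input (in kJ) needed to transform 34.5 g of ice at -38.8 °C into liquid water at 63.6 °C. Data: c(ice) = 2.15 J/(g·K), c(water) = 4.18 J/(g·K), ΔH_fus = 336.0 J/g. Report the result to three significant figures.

q1 (heat ice -38.8→0.0 °C): 34.5 × 2.15 × 38.8 = 2878 J
q2 (melt at 0 °C): 34.5 × 336.0 = 11592 J
q3 (heat water 0.0→63.6 °C): 34.5 × 4.18 × 63.6 = 9172 J
Total: 2878 + 11592 + 9172 = 23642 J = 23.6 kJ

q = 23.6 kJ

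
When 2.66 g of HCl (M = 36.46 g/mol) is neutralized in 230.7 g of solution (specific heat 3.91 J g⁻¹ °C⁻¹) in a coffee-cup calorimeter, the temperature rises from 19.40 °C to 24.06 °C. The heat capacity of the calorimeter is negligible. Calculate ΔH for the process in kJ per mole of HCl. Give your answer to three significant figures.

|ΔT| = |24.06 − 19.40| = 4.66 °C
|q_surr| = (230.7 × 3.91) × 4.66 = 902.037 × 4.66 = 4203 J
n(HCl) = 2.66 / 36.46 = 0.07296 mol
Temperature rose, so q_rxn = −|q_surr| = -4.203 kJ
ΔH = q_rxn / n = -57.61 kJ/mol

ΔH = -57.6 kJ/mol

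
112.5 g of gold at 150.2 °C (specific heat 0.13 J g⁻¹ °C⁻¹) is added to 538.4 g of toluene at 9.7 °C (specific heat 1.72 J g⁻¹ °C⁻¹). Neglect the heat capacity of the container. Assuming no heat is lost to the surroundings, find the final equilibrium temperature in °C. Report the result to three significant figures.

Heat lost by gold = heat gained by toluene.
(112.5)(0.13)(150.2 − T) = (538.4)(1.72)(T − 9.7)
14.625 (150.2 − T) = 926.048 (T − 9.7)
2196.7 − 14.625 T = 926.048 T − 8982.7
11179.4 = 940.673 T
T = 11.88 °C

T_f = 11.9 °C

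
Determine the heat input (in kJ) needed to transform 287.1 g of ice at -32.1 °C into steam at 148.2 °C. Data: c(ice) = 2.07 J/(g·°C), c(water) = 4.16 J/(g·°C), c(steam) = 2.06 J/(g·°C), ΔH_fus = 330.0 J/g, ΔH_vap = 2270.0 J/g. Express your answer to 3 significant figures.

q1 (heat ice -32.1→0.0 °C): 287.1 × 2.07 × 32.1 = 19077 J
q2 (melt at 0 °C): 287.1 × 330.0 = 94743 J
q3 (heat water 0.0→100.0 °C): 287.1 × 4.16 × 100.0 = 119434 J
q4 (vaporize at 100 °C): 287.1 × 2270.0 = 651717 J
q5 (heat steam 100.0→148.2 °C): 287.1 × 2.06 × 48.2 = 28507 J
Total: 19077 + 94743 + 119434 + 651717 + 28507 = 913478 J = 913 kJ

q = 913 kJ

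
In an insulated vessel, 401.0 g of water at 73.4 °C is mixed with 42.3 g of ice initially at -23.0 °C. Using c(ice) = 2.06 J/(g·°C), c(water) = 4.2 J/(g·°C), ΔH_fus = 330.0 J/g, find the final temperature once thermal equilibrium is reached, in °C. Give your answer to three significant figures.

Heat to bring ice to 0 °C and melt it: q₁ = 42.3×2.06×23.0 + 42.3×330.0 = 15963 J
Heat the water can supply cooling to 0 °C: 401.0×4.2×73.4 = 123620 J > q₁, so all ice melts.
Energy balance: 401.0×4.2×(73.4 − T) = 15963 + 42.3×4.2×(T − 0)
1684.2(73.4 − T) = 15963 + 177.66 T
123620 − 15963 = 1861.86 T
T = 107657 / 1861.86 = 57.82 °C

T_f = 57.8 °C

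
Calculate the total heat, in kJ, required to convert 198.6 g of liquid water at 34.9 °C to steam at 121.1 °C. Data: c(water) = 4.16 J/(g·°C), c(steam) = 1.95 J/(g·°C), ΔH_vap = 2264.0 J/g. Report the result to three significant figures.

q1 (heat water 34.9→100.0 °C): 198.6 × 4.16 × 65.1 = 53784 J
q2 (vaporize at 100 °C): 198.6 × 2264.0 = 449630 J
q3 (heat steam 100.0→121.1 °C): 198.6 × 1.95 × 21.1 = 8171 J
Total: 53784 + 449630 + 8171 = 511585 J = 512 kJ

q = 512 kJ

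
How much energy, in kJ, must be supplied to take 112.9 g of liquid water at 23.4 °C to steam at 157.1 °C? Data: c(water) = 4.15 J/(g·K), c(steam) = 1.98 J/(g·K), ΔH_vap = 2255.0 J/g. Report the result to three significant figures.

q1 (heat water 23.4→100.0 °C): 112.9 × 4.15 × 76.6 = 35890 J
q2 (vaporize at 100 °C): 112.9 × 2255.0 = 254590 J
q3 (heat steam 100.0→157.1 °C): 112.9 × 1.98 × 57.1 = 12764 J
Total: 35890 + 254590 + 12764 = 303244 J = 303 kJ

q = 303 kJ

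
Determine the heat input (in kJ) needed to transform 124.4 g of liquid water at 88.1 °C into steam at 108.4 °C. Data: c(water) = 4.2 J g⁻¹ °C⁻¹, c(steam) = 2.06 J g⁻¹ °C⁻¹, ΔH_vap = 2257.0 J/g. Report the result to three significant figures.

q = 289 kJ

q1 (heat water 88.1→100.0 °C): 124.4 × 4.2 × 11.9 = 6218 J
q2 (vaporize at 100 °C): 124.4 × 2257.0 = 280771 J
q3 (heat steam 100.0→108.4 °C): 124.4 × 2.06 × 8.4 = 2153 J
Total: 6218 + 280771 + 2153 = 289142 J = 289 kJ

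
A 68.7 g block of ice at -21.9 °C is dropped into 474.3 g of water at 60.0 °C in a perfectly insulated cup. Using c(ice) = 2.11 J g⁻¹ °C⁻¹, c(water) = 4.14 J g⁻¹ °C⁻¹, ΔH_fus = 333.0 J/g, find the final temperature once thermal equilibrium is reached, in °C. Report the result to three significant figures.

Heat to bring ice to 0 °C and melt it: q₁ = 68.7×2.11×21.9 + 68.7×333.0 = 26052 J
Heat the water can supply cooling to 0 °C: 474.3×4.14×60.0 = 117816 J > q₁, so all ice melts.
Energy balance: 474.3×4.14×(60.0 − T) = 26052 + 68.7×4.14×(T − 0)
1963.602(60.0 − T) = 26052 + 284.418 T
117816 − 26052 = 2248.020 T
T = 91764 / 2248.020 = 40.82 °C

T_f = 40.8 °C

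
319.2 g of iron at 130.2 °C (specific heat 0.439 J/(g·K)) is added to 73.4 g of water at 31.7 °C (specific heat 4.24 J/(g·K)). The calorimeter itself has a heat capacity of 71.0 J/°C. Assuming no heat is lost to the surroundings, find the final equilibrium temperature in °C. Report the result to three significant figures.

Heat lost by iron = heat gained by water + calorimeter.
(319.2)(0.439)(130.2 − T) = [(73.4)(4.24) + 71.0](T − 31.7)
140.1288 (130.2 − T) = 382.216 (T − 31.7)
18245 − 140.1288 T = 382.216 T − 12116
30361 = 522.3448 T
T = 58.12 °C

T_f = 58.1 °C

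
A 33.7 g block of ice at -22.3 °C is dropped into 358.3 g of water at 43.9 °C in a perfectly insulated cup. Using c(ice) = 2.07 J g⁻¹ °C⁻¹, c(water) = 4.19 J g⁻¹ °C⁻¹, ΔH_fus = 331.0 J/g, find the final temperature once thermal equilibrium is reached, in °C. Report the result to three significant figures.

T_f = 32.4 °C

Heat to bring ice to 0 °C and melt it: q₁ = 33.7×2.07×22.3 + 33.7×331.0 = 12710 J
Heat the water can supply cooling to 0 °C: 358.3×4.19×43.9 = 65906.1 J > q₁, so all ice melts.
Energy balance: 358.3×4.19×(43.9 − T) = 12710 + 33.7×4.19×(T − 0)
1501.277(43.9 − T) = 12710 + 141.203 T
65906.1 − 12710 = 1642.480 T
T = 53196.1 / 1642.480 = 32.39 °C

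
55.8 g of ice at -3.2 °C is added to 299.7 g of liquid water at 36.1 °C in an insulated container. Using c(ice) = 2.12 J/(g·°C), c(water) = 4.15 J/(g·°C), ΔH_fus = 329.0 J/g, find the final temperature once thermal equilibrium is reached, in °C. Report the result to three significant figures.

T_f = 17.7 °C

Heat to bring ice to 0 °C and melt it: q₁ = 55.8×2.12×3.2 + 55.8×329.0 = 18737 J
Heat the water can supply cooling to 0 °C: 299.7×4.15×36.1 = 44899.6 J > q₁, so all ice melts.
Energy balance: 299.7×4.15×(36.1 − T) = 18737 + 55.8×4.15×(T − 0)
1243.755(36.1 − T) = 18737 + 231.57 T
44899.6 − 18737 = 1475.325 T
T = 26162.6 / 1475.325 = 17.73 °C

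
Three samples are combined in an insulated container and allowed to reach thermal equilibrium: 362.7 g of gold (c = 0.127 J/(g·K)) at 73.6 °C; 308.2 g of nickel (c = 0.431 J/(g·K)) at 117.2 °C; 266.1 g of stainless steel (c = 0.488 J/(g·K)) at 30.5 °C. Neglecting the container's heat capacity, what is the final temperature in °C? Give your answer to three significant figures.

Σ mᵢcᵢ(T − Tᵢ) = 0  ⇒  T = Σ mᵢcᵢTᵢ / Σ mᵢcᵢ
Σ mᵢcᵢ = 362.7×0.127 + 308.2×0.431 + 266.1×0.488 = 308.7539
Σ mᵢcᵢTᵢ = 46.0629×73.6 + 132.8342×117.2 + 129.8568×30.5 = 22919
T = 22919 / 308.7539 = 74.23 °C

T_f = 74.2 °C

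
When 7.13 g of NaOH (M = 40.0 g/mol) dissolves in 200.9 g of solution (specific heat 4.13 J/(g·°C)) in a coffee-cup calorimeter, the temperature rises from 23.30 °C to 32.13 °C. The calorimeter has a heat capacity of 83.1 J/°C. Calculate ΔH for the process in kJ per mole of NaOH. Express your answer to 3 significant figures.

|ΔT| = |32.13 − 23.30| = 8.83 °C
|q_surr| = (200.9 × 4.13 + 83.1) × 8.83 = 912.817 × 8.83 = 8060 J
n(NaOH) = 7.13 / 40.0 = 0.1783 mol
Temperature rose, so q_rxn = −|q_surr| = -8.060 kJ
ΔH = q_rxn / n = -45.20 kJ/mol

ΔH = -45.2 kJ/mol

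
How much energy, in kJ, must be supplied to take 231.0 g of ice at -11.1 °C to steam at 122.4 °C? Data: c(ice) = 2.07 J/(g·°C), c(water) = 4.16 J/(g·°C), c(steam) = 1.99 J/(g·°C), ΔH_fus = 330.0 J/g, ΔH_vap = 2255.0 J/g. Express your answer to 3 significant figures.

q1 (heat ice -11.1→0.0 °C): 231.0 × 2.07 × 11.1 = 5308 J
q2 (melt at 0 °C): 231.0 × 330.0 = 76230 J
q3 (heat water 0.0→100.0 °C): 231.0 × 4.16 × 100.0 = 96096 J
q4 (vaporize at 100 °C): 231.0 × 2255.0 = 520905 J
q5 (heat steam 100.0→122.4 °C): 231.0 × 1.99 × 22.4 = 10297 J
Total: 5308 + 76230 + 96096 + 520905 + 10297 = 708836 J = 709 kJ

q = 709 kJ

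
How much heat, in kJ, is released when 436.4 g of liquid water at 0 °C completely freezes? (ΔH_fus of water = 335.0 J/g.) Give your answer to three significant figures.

q = 146 kJ

q = m × ΔH_fus = 436.4 × 335.0 = 146200 J = 146 kJ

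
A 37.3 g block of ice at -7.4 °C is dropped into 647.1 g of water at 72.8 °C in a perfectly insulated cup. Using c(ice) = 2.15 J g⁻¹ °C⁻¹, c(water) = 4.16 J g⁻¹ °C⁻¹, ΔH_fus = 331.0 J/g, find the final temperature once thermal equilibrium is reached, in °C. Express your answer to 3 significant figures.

Heat to bring ice to 0 °C and melt it: q₁ = 37.3×2.15×7.4 + 37.3×331.0 = 12940 J
Heat the water can supply cooling to 0 °C: 647.1×4.16×72.8 = 195973 J > q₁, so all ice melts.
Energy balance: 647.1×4.16×(72.8 − T) = 12940 + 37.3×4.16×(T − 0)
2691.936(72.8 − T) = 12940 + 155.168 T
195973 − 12940 = 2847.104 T
T = 183033 / 2847.104 = 64.29 °C

T_f = 64.3 °C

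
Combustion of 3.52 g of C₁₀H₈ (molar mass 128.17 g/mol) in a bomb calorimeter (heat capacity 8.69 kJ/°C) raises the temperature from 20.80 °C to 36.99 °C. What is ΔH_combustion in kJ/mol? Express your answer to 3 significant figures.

ΔH = -5120 kJ/mol

ΔT = 36.99 − 20.80 = 16.19 °C
q_cal = C_cal × ΔT = 8.69 × 16.19 = 140.6911 kJ
n = 3.52 / 128.17 = 0.02746 mol
q_rxn = −q_cal = -140.6911 kJ
ΔH = -140.6911 / 0.02746 = -5123 kJ/mol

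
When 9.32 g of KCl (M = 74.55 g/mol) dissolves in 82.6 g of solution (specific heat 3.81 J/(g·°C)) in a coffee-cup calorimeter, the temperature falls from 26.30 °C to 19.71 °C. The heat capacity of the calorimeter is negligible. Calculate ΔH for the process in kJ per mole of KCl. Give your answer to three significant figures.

ΔH = 16.6 kJ/mol

|ΔT| = |19.71 − 26.30| = 6.59 °C
|q_surr| = (82.6 × 3.81) × 6.59 = 314.706 × 6.59 = 2074 J
n(KCl) = 9.32 / 74.55 = 0.1250 mol
Temperature fell, so q_rxn = +|q_surr| = 2.074 kJ
ΔH = q_rxn / n = 16.59 kJ/mol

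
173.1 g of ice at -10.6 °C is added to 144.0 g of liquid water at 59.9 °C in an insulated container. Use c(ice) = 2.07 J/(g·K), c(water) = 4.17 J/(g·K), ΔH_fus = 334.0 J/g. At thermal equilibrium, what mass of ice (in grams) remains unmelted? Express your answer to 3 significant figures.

m_ice remaining = 76.8 g

Heat to warm all ice to 0 °C: 173.1×2.07×10.6 = 3798.2 J
Heat released by water cooling to 0 °C: 144.0×4.17×59.9 = 35969 J
35969 J < 3798.2 + 173.1×334.0 = 61613.6 J, so not all ice melts; final T = 0 °C.
Heat left for melting: 35969 − 3798.2 = 32170.8 J
Mass melted = 32170.8 / 334.0 = 96.32 g
Ice remaining = 173.1 − 96.32 = 76.78 g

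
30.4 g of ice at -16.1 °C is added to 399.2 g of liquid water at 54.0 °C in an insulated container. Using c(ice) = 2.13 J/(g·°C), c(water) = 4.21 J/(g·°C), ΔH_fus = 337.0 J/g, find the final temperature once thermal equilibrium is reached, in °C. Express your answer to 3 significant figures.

Heat to bring ice to 0 °C and melt it: q₁ = 30.4×2.13×16.1 + 30.4×337.0 = 11287 J
Heat the water can supply cooling to 0 °C: 399.2×4.21×54.0 = 90754.1 J > q₁, so all ice melts.
Energy balance: 399.2×4.21×(54.0 − T) = 11287 + 30.4×4.21×(T − 0)
1680.632(54.0 − T) = 11287 + 127.984 T
90754.1 − 11287 = 1808.616 T
T = 79467.1 / 1808.616 = 43.94 °C

T_f = 43.9 °C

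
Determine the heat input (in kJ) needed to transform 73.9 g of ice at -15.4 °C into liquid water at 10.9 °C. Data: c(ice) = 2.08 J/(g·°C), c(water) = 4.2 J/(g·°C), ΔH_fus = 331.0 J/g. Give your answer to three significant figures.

q1 (heat ice -15.4→0.0 °C): 73.9 × 2.08 × 15.4 = 2367 J
q2 (melt at 0 °C): 73.9 × 331.0 = 24461 J
q3 (heat water 0.0→10.9 °C): 73.9 × 4.2 × 10.9 = 3383 J
Total: 2367 + 24461 + 3383 = 30211 J = 30.2 kJ

q = 30.2 kJ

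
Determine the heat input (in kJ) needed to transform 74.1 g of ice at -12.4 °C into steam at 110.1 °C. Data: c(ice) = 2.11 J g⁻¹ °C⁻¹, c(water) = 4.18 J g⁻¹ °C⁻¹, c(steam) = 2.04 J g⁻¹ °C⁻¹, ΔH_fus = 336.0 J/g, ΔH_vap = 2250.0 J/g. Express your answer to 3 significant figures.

q1 (heat ice -12.4→0.0 °C): 74.1 × 2.11 × 12.4 = 1939 J
q2 (melt at 0 °C): 74.1 × 336.0 = 24898 J
q3 (heat water 0.0→100.0 °C): 74.1 × 4.18 × 100.0 = 30974 J
q4 (vaporize at 100 °C): 74.1 × 2250.0 = 166725 J
q5 (heat steam 100.0→110.1 °C): 74.1 × 2.04 × 10.1 = 1527 J
Total: 1939 + 24898 + 30974 + 166725 + 1527 = 226063 J = 226 kJ

q = 226 kJ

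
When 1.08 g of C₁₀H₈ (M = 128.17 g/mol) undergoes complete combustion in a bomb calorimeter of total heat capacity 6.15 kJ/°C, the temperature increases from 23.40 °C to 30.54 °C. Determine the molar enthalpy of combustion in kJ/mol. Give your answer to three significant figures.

ΔH = -5210 kJ/mol

ΔT = 30.54 − 23.40 = 7.14 °C
q_cal = C_cal × ΔT = 6.15 × 7.14 = 43.911 kJ
n = 1.08 / 128.17 = 0.008426 mol
q_rxn = −q_cal = -43.911 kJ
ΔH = -43.911 / 0.008426 = -5211 kJ/mol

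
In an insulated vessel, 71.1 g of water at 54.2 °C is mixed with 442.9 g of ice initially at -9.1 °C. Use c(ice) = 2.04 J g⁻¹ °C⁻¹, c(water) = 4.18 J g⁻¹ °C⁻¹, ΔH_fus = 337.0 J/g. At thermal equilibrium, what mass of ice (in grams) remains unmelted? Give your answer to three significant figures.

Heat to warm all ice to 0 °C: 442.9×2.04×9.1 = 8222.00 J
Heat released by water cooling to 0 °C: 71.1×4.18×54.2 = 16108.1 J
16108.1 J < 8222.00 + 442.9×337.0 = 157479.30 J, so not all ice melts; final T = 0 °C.
Heat left for melting: 16108.1 − 8222.00 = 7886.10 J
Mass melted = 7886.10 / 337.0 = 23.401 g
Ice remaining = 442.9 − 23.401 = 419.499 g

m_ice remaining = 419 g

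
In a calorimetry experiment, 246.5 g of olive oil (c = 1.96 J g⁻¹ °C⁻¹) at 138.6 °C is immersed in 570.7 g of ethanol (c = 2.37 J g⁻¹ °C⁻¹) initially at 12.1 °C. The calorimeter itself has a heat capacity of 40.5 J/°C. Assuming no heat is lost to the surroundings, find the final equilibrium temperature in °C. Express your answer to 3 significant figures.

T_f = 44.7 °C

Heat lost by olive oil = heat gained by ethanol + calorimeter.
(246.5)(1.96)(138.6 − T) = [(570.7)(2.37) + 40.5](T − 12.1)
483.14 (138.6 − T) = 1393.059 (T − 12.1)
66963 − 483.14 T = 1393.059 T − 16856
83819 = 1876.199 T
T = 44.67 °C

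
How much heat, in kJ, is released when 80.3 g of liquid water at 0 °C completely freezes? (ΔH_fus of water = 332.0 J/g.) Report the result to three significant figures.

q = m × ΔH_fus = 80.3 × 332.0 = 26660 J = 26.7 kJ

q = 26.7 kJ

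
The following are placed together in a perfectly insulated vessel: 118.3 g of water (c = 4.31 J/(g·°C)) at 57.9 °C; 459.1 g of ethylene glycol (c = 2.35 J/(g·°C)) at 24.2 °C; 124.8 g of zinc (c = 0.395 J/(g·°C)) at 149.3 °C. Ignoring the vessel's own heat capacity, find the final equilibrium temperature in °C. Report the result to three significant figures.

Σ mᵢcᵢ(T − Tᵢ) = 0  ⇒  T = Σ mᵢcᵢTᵢ / Σ mᵢcᵢ
Σ mᵢcᵢ = 118.3×4.31 + 459.1×2.35 + 124.8×0.395 = 1638.054
Σ mᵢcᵢTᵢ = 509.873×57.9 + 1078.885×24.2 + 49.296×149.3 = 62991
T = 62991 / 1638.054 = 38.45 °C

T_f = 38.5 °C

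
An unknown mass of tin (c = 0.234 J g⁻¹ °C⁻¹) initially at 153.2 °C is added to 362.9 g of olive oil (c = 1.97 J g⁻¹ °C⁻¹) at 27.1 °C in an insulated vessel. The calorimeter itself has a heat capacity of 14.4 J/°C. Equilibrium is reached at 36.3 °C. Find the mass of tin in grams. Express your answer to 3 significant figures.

q_gained = (362.9 × 1.97 + 14.4) × (36.3 − 27.1) = 6710 J
q_lost = m × 0.234 × (153.2 − 36.3) = 27.3546 m
m = 6710 / 27.3546 = 245 g

m = 245 g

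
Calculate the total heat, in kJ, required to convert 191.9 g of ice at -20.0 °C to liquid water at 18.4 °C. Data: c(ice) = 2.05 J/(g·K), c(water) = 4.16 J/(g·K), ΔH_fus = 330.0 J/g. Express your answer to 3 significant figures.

q = 85.9 kJ

q1 (heat ice -20.0→0.0 °C): 191.9 × 2.05 × 20.0 = 7868 J
q2 (melt at 0 °C): 191.9 × 330.0 = 63327 J
q3 (heat water 0.0→18.4 °C): 191.9 × 4.16 × 18.4 = 14689 J
Total: 7868 + 63327 + 14689 = 85884 J = 85.9 kJ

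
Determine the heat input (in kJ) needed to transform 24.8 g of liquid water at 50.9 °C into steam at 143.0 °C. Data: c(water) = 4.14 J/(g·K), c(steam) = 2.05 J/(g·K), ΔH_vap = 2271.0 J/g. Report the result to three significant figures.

q = 63.5 kJ

q1 (heat water 50.9→100.0 °C): 24.8 × 4.14 × 49.1 = 5041 J
q2 (vaporize at 100 °C): 24.8 × 2271.0 = 56321 J
q3 (heat steam 100.0→143.0 °C): 24.8 × 2.05 × 43.0 = 2186 J
Total: 5041 + 56321 + 2186 = 63548 J = 63.5 kJ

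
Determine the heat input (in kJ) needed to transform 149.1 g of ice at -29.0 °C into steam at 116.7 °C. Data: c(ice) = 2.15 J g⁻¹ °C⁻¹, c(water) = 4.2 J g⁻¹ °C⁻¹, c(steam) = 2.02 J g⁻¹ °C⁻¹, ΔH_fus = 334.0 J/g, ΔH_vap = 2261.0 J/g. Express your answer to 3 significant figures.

q = 464 kJ

q1 (heat ice -29.0→0.0 °C): 149.1 × 2.15 × 29.0 = 9296 J
q2 (melt at 0 °C): 149.1 × 334.0 = 49799 J
q3 (heat water 0.0→100.0 °C): 149.1 × 4.2 × 100.0 = 62622 J
q4 (vaporize at 100 °C): 149.1 × 2261.0 = 337115 J
q5 (heat steam 100.0→116.7 °C): 149.1 × 2.02 × 16.7 = 5030 J
Total: 9296 + 49799 + 62622 + 337115 + 5030 = 463862 J = 464 kJ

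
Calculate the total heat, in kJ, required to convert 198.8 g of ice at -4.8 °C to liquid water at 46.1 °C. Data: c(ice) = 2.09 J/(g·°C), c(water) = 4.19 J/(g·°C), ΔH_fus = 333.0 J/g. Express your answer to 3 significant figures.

q = 107 kJ

q1 (heat ice -4.8→0.0 °C): 198.8 × 2.09 × 4.8 = 1994 J
q2 (melt at 0 °C): 198.8 × 333.0 = 66200 J
q3 (heat water 0.0→46.1 °C): 198.8 × 4.19 × 46.1 = 38400 J
Total: 1994 + 66200 + 38400 = 106594 J = 107 kJ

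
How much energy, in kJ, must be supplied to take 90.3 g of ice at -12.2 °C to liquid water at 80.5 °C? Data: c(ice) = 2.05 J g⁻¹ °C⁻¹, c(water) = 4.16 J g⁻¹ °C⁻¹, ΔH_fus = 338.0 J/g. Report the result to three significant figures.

q = 63.0 kJ

q1 (heat ice -12.2→0.0 °C): 90.3 × 2.05 × 12.2 = 2258 J
q2 (melt at 0 °C): 90.3 × 338.0 = 30521 J
q3 (heat water 0.0→80.5 °C): 90.3 × 4.16 × 80.5 = 30240 J
Total: 2258 + 30521 + 30240 = 63019 J = 63.0 kJ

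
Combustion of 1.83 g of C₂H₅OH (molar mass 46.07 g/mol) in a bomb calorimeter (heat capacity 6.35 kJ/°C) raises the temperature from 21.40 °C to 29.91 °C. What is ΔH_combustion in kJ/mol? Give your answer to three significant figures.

ΔT = 29.91 − 21.40 = 8.51 °C
q_cal = C_cal × ΔT = 6.35 × 8.51 = 54.0385 kJ
n = 1.83 / 46.07 = 0.03972 mol
q_rxn = −q_cal = -54.0385 kJ
ΔH = -54.0385 / 0.03972 = -1360 kJ/mol

ΔH = -1360 kJ/mol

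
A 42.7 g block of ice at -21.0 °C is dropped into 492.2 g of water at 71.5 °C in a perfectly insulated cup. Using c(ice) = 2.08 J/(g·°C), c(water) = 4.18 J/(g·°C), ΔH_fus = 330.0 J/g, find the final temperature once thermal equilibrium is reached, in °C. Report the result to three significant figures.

T_f = 58.7 °C

Heat to bring ice to 0 °C and melt it: q₁ = 42.7×2.08×21.0 + 42.7×330.0 = 15956 J
Heat the water can supply cooling to 0 °C: 492.2×4.18×71.5 = 147104 J > q₁, so all ice melts.
Energy balance: 492.2×4.18×(71.5 − T) = 15956 + 42.7×4.18×(T − 0)
2057.396(71.5 − T) = 15956 + 178.486 T
147104 − 15956 = 2235.882 T
T = 131148 / 2235.882 = 58.66 °C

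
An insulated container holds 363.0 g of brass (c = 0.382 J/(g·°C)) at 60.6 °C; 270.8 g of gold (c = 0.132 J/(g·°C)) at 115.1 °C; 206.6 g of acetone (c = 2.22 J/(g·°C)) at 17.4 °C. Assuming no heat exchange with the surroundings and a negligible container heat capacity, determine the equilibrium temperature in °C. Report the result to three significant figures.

T_f = 32.4 °C

Σ mᵢcᵢ(T − Tᵢ) = 0  ⇒  T = Σ mᵢcᵢTᵢ / Σ mᵢcᵢ
Σ mᵢcᵢ = 363.0×0.382 + 270.8×0.132 + 206.6×2.22 = 633.0636
Σ mᵢcᵢTᵢ = 138.666×60.6 + 35.7456×115.1 + 458.652×17.4 = 20498
T = 20498 / 633.0636 = 32.38 °C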